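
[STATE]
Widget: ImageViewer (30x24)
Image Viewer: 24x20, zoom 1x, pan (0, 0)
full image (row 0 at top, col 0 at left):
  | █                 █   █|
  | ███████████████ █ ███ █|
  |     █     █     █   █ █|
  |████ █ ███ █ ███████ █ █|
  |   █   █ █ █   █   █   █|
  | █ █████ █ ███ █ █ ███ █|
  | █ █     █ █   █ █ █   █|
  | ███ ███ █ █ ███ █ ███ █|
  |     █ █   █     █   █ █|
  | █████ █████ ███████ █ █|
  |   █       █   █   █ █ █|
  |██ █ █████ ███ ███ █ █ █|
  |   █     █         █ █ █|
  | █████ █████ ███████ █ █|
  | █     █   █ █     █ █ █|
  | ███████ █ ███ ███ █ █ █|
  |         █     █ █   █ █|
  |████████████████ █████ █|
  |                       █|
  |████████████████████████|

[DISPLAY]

 █                 █   █      
 ███████████████ █ ███ █      
     █     █     █   █ █      
████ █ ███ █ ███████ █ █      
   █   █ █ █   █   █   █      
 █ █████ █ ███ █ █ ███ █      
 █ █     █ █   █ █ █   █      
 ███ ███ █ █ ███ █ ███ █      
     █ █   █     █   █ █      
 █████ █████ ███████ █ █      
   █       █   █   █ █ █      
██ █ █████ ███ ███ █ █ █      
   █     █         █ █ █      
 █████ █████ ███████ █ █      
 █     █   █ █     █ █ █      
 ███████ █ ███ ███ █ █ █      
         █     █ █   █ █      
████████████████ █████ █      
                       █      
████████████████████████      
                              
                              
                              
                              


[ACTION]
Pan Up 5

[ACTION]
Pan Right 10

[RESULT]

         █   █                
██████ █ ███ █                
 █     █   █ █                
 █ ███████ █ █                
 █   █   █   █                
 ███ █ █ ███ █                
 █   █ █ █   █                
 █ ███ █ ███ █                
 █     █   █ █                
██ ███████ █ █                
 █   █   █ █ █                
 ███ ███ █ █ █                
         █ █ █                
██ ███████ █ █                
 █ █     █ █ █                
 ███ ███ █ █ █                
     █ █   █ █                
██████ █████ █                
             █                
██████████████                
                              
                              
                              
                              


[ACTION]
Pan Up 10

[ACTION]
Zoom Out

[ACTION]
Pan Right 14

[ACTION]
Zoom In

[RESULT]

              ██      ██      
              ██      ██      
████████  ██  ██████  ██      
████████  ██  ██████  ██      
          ██      ██  ██      
          ██      ██  ██      
  ██████████████  ██  ██      
  ██████████████  ██  ██      
      ██      ██      ██      
      ██      ██      ██      
████  ██  ██  ██████  ██      
████  ██  ██  ██████  ██      
      ██  ██  ██      ██      
      ██  ██  ██      ██      
  ██████  ██  ██████  ██      
  ██████  ██  ██████  ██      
          ██      ██  ██      
          ██      ██  ██      
  ██████████████  ██  ██      
  ██████████████  ██  ██      
      ██      ██  ██  ██      
      ██      ██  ██  ██      
████  ██████  ██  ██  ██      
████  ██████  ██  ██  ██      


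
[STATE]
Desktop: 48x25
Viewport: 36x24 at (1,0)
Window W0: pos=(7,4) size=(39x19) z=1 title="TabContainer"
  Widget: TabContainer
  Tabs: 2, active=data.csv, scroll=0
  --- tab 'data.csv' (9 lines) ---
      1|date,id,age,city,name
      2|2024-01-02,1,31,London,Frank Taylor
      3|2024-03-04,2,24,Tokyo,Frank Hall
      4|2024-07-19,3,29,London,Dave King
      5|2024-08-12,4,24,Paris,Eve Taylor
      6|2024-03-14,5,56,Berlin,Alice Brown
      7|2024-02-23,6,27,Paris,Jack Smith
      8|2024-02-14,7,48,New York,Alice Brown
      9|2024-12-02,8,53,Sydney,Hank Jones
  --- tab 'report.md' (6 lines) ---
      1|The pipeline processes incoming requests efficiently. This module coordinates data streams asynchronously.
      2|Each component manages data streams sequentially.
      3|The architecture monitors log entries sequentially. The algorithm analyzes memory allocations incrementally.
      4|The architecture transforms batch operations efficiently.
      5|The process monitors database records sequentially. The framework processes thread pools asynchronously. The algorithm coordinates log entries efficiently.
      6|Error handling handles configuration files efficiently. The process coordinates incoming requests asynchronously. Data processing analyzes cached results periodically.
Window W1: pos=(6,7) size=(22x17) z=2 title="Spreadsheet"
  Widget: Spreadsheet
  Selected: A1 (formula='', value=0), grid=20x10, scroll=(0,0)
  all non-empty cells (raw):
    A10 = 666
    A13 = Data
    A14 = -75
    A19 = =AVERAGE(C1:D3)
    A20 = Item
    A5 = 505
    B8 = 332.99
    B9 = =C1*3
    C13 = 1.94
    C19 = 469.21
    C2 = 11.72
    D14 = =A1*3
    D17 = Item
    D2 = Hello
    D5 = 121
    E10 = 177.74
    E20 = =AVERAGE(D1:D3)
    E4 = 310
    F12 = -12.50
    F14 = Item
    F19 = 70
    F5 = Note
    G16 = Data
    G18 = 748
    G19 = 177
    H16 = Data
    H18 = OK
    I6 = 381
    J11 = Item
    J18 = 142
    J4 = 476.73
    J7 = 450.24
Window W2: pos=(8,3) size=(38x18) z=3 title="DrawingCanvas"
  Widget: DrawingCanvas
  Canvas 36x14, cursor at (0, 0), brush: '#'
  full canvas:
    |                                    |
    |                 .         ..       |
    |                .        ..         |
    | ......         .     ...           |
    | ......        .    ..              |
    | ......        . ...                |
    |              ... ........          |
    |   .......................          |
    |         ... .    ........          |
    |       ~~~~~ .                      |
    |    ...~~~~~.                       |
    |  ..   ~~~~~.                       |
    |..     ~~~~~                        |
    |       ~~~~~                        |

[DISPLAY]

                                    
                                    
                                    
       ┏━━━━━━━━━━━━━━━━━━━━━━━━━━━━
      ┏┃ DrawingCanvas              
      ┃┠────────────────────────────
      ┠┃+                           
     ┏━┃                 .         .
     ┃ ┃                .        .. 
     ┠─┃ ......         .     ...   
     ┃A┃ ......        .    ..      
     ┃ ┃ ......        . ...        
     ┃-┃              ... ........  
     ┃ ┃   .......................  
     ┃ ┃         ... .    ........  
     ┃ ┃       ~~~~~ .              
     ┃ ┃    ...~~~~~.               
     ┃ ┃  ..   ~~~~~.               
     ┃ ┃..     ~~~~~                
     ┃ ┃       ~~~~~                
     ┃ ┗━━━━━━━━━━━━━━━━━━━━━━━━━━━━
     ┃  9        0       0┃         
     ┃ 10      666       0┃━━━━━━━━━
     ┗━━━━━━━━━━━━━━━━━━━━┛         


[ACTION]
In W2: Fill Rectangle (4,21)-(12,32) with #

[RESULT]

                                    
                                    
                                    
       ┏━━━━━━━━━━━━━━━━━━━━━━━━━━━━
      ┏┃ DrawingCanvas              
      ┃┠────────────────────────────
      ┠┃+                           
     ┏━┃                 .         .
     ┃ ┃                .        .. 
     ┠─┃ ......         .     ...   
     ┃A┃ ......        .    .#######
     ┃ ┃ ......        . ... #######
     ┃-┃              ... ...#######
     ┃ ┃   ..................#######
     ┃ ┃         ... .    ...#######
     ┃ ┃       ~~~~~ .       #######
     ┃ ┃    ...~~~~~.        #######
     ┃ ┃  ..   ~~~~~.        #######
     ┃ ┃..     ~~~~~         #######
     ┃ ┃       ~~~~~                
     ┃ ┗━━━━━━━━━━━━━━━━━━━━━━━━━━━━
     ┃  9        0       0┃         
     ┃ 10      666       0┃━━━━━━━━━
     ┗━━━━━━━━━━━━━━━━━━━━┛         


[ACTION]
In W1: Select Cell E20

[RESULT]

                                    
                                    
                                    
       ┏━━━━━━━━━━━━━━━━━━━━━━━━━━━━
      ┏┃ DrawingCanvas              
      ┃┠────────────────────────────
      ┠┃+                           
     ┏━┃                 .         .
     ┃ ┃                .        .. 
     ┠─┃ ......         .     ...   
     ┃E┃ ......        .    .#######
     ┃ ┃ ......        . ... #######
     ┃-┃              ... ...#######
     ┃ ┃   ..................#######
     ┃ ┃         ... .    ...#######
     ┃ ┃       ~~~~~ .       #######
     ┃ ┃    ...~~~~~.        #######
     ┃ ┃  ..   ~~~~~.        #######
     ┃ ┃..     ~~~~~         #######
     ┃ ┃       ~~~~~                
     ┃ ┗━━━━━━━━━━━━━━━━━━━━━━━━━━━━
     ┃  9        0       0┃         
     ┃ 10      666       0┃━━━━━━━━━
     ┗━━━━━━━━━━━━━━━━━━━━┛         


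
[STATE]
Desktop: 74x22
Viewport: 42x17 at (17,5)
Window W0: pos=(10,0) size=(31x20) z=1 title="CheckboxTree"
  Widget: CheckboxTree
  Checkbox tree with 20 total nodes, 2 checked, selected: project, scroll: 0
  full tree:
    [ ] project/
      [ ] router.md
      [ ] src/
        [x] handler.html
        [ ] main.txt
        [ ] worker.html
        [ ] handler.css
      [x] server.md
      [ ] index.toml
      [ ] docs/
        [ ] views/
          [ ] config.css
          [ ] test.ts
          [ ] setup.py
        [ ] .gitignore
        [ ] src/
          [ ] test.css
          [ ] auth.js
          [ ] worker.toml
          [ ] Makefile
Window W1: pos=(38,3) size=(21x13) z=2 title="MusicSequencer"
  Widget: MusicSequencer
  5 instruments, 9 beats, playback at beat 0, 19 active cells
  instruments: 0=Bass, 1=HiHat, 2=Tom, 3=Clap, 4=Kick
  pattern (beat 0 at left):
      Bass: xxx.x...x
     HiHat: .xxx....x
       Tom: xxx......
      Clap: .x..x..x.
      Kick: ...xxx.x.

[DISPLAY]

 src/                ┠───────────────────┨
x] handler.html      ┃      ▼12345678    ┃
 ] main.txt          ┃  Bass███·█···█    ┃
 ] worker.html       ┃ HiHat·███····█    ┃
 ] handler.css       ┃   Tom███······    ┃
 server.md           ┃  Clap·█··█··█·    ┃
 index.toml          ┃  Kick···███·█·    ┃
 docs/               ┃                   ┃
 ] views/            ┃                   ┃
 [ ] config.css      ┃                   ┃
 [ ] test.ts         ┗━━━━━━━━━━━━━━━━━━━┛
 [ ] setup.py          ┃                  
 ] .gitignore          ┃                  
 ] src/                ┃                  
━━━━━━━━━━━━━━━━━━━━━━━┛                  
                                          
                                          


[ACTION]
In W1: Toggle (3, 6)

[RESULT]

 src/                ┠───────────────────┨
x] handler.html      ┃      ▼12345678    ┃
 ] main.txt          ┃  Bass███·█···█    ┃
 ] worker.html       ┃ HiHat·███····█    ┃
 ] handler.css       ┃   Tom███······    ┃
 server.md           ┃  Clap·█··█·██·    ┃
 index.toml          ┃  Kick···███·█·    ┃
 docs/               ┃                   ┃
 ] views/            ┃                   ┃
 [ ] config.css      ┃                   ┃
 [ ] test.ts         ┗━━━━━━━━━━━━━━━━━━━┛
 [ ] setup.py          ┃                  
 ] .gitignore          ┃                  
 ] src/                ┃                  
━━━━━━━━━━━━━━━━━━━━━━━┛                  
                                          
                                          


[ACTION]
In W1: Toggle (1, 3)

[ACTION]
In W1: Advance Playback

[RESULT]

 src/                ┠───────────────────┨
x] handler.html      ┃      0▼2345678    ┃
 ] main.txt          ┃  Bass███·█···█    ┃
 ] worker.html       ┃ HiHat·██·····█    ┃
 ] handler.css       ┃   Tom███······    ┃
 server.md           ┃  Clap·█··█·██·    ┃
 index.toml          ┃  Kick···███·█·    ┃
 docs/               ┃                   ┃
 ] views/            ┃                   ┃
 [ ] config.css      ┃                   ┃
 [ ] test.ts         ┗━━━━━━━━━━━━━━━━━━━┛
 [ ] setup.py          ┃                  
 ] .gitignore          ┃                  
 ] src/                ┃                  
━━━━━━━━━━━━━━━━━━━━━━━┛                  
                                          
                                          


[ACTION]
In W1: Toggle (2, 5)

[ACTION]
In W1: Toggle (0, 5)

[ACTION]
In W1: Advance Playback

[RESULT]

 src/                ┠───────────────────┨
x] handler.html      ┃      01▼345678    ┃
 ] main.txt          ┃  Bass███·██··█    ┃
 ] worker.html       ┃ HiHat·██·····█    ┃
 ] handler.css       ┃   Tom███··█···    ┃
 server.md           ┃  Clap·█··█·██·    ┃
 index.toml          ┃  Kick···███·█·    ┃
 docs/               ┃                   ┃
 ] views/            ┃                   ┃
 [ ] config.css      ┃                   ┃
 [ ] test.ts         ┗━━━━━━━━━━━━━━━━━━━┛
 [ ] setup.py          ┃                  
 ] .gitignore          ┃                  
 ] src/                ┃                  
━━━━━━━━━━━━━━━━━━━━━━━┛                  
                                          
                                          


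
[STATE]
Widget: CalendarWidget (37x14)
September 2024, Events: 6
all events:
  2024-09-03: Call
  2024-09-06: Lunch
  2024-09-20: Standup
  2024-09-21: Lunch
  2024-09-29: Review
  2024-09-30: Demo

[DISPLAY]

            September 2024           
Mo Tu We Th Fr Sa Su                 
                   1                 
 2  3*  4  5  6*  7  8               
 9 10 11 12 13 14 15                 
16 17 18 19 20* 21* 22               
23 24 25 26 27 28 29*                
30*                                  
                                     
                                     
                                     
                                     
                                     
                                     


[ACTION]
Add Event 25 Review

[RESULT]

            September 2024           
Mo Tu We Th Fr Sa Su                 
                   1                 
 2  3*  4  5  6*  7  8               
 9 10 11 12 13 14 15                 
16 17 18 19 20* 21* 22               
23 24 25* 26 27 28 29*               
30*                                  
                                     
                                     
                                     
                                     
                                     
                                     


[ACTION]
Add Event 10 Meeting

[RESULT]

            September 2024           
Mo Tu We Th Fr Sa Su                 
                   1                 
 2  3*  4  5  6*  7  8               
 9 10* 11 12 13 14 15                
16 17 18 19 20* 21* 22               
23 24 25* 26 27 28 29*               
30*                                  
                                     
                                     
                                     
                                     
                                     
                                     


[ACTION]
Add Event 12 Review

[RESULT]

            September 2024           
Mo Tu We Th Fr Sa Su                 
                   1                 
 2  3*  4  5  6*  7  8               
 9 10* 11 12* 13 14 15               
16 17 18 19 20* 21* 22               
23 24 25* 26 27 28 29*               
30*                                  
                                     
                                     
                                     
                                     
                                     
                                     


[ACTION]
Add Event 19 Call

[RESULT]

            September 2024           
Mo Tu We Th Fr Sa Su                 
                   1                 
 2  3*  4  5  6*  7  8               
 9 10* 11 12* 13 14 15               
16 17 18 19* 20* 21* 22              
23 24 25* 26 27 28 29*               
30*                                  
                                     
                                     
                                     
                                     
                                     
                                     


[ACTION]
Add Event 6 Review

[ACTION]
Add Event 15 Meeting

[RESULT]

            September 2024           
Mo Tu We Th Fr Sa Su                 
                   1                 
 2  3*  4  5  6*  7  8               
 9 10* 11 12* 13 14 15*              
16 17 18 19* 20* 21* 22              
23 24 25* 26 27 28 29*               
30*                                  
                                     
                                     
                                     
                                     
                                     
                                     


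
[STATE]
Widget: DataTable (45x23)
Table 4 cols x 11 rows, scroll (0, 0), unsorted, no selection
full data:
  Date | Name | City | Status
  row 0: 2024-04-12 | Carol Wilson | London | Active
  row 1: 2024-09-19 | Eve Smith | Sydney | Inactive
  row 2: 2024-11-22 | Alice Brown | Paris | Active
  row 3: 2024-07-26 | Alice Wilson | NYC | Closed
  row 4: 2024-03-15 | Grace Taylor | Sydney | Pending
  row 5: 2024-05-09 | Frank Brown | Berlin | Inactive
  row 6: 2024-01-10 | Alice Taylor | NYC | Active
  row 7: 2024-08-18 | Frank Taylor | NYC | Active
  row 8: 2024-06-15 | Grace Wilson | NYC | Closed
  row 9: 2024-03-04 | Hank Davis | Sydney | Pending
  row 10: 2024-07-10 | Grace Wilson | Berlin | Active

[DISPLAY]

Date      │Name        │City  │Status        
──────────┼────────────┼──────┼────────      
2024-04-12│Carol Wilson│London│Active        
2024-09-19│Eve Smith   │Sydney│Inactive      
2024-11-22│Alice Brown │Paris │Active        
2024-07-26│Alice Wilson│NYC   │Closed        
2024-03-15│Grace Taylor│Sydney│Pending       
2024-05-09│Frank Brown │Berlin│Inactive      
2024-01-10│Alice Taylor│NYC   │Active        
2024-08-18│Frank Taylor│NYC   │Active        
2024-06-15│Grace Wilson│NYC   │Closed        
2024-03-04│Hank Davis  │Sydney│Pending       
2024-07-10│Grace Wilson│Berlin│Active        
                                             
                                             
                                             
                                             
                                             
                                             
                                             
                                             
                                             
                                             


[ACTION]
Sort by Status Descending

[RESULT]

Date      │Name        │City  │Status ▼      
──────────┼────────────┼──────┼────────      
2024-03-15│Grace Taylor│Sydney│Pending       
2024-03-04│Hank Davis  │Sydney│Pending       
2024-09-19│Eve Smith   │Sydney│Inactive      
2024-05-09│Frank Brown │Berlin│Inactive      
2024-07-26│Alice Wilson│NYC   │Closed        
2024-06-15│Grace Wilson│NYC   │Closed        
2024-04-12│Carol Wilson│London│Active        
2024-11-22│Alice Brown │Paris │Active        
2024-01-10│Alice Taylor│NYC   │Active        
2024-08-18│Frank Taylor│NYC   │Active        
2024-07-10│Grace Wilson│Berlin│Active        
                                             
                                             
                                             
                                             
                                             
                                             
                                             
                                             
                                             
                                             


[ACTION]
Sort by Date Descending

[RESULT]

Date     ▼│Name        │City  │Status        
──────────┼────────────┼──────┼────────      
2024-11-22│Alice Brown │Paris │Active        
2024-09-19│Eve Smith   │Sydney│Inactive      
2024-08-18│Frank Taylor│NYC   │Active        
2024-07-26│Alice Wilson│NYC   │Closed        
2024-07-10│Grace Wilson│Berlin│Active        
2024-06-15│Grace Wilson│NYC   │Closed        
2024-05-09│Frank Brown │Berlin│Inactive      
2024-04-12│Carol Wilson│London│Active        
2024-03-15│Grace Taylor│Sydney│Pending       
2024-03-04│Hank Davis  │Sydney│Pending       
2024-01-10│Alice Taylor│NYC   │Active        
                                             
                                             
                                             
                                             
                                             
                                             
                                             
                                             
                                             
                                             


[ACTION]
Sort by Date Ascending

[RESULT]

Date     ▲│Name        │City  │Status        
──────────┼────────────┼──────┼────────      
2024-01-10│Alice Taylor│NYC   │Active        
2024-03-04│Hank Davis  │Sydney│Pending       
2024-03-15│Grace Taylor│Sydney│Pending       
2024-04-12│Carol Wilson│London│Active        
2024-05-09│Frank Brown │Berlin│Inactive      
2024-06-15│Grace Wilson│NYC   │Closed        
2024-07-10│Grace Wilson│Berlin│Active        
2024-07-26│Alice Wilson│NYC   │Closed        
2024-08-18│Frank Taylor│NYC   │Active        
2024-09-19│Eve Smith   │Sydney│Inactive      
2024-11-22│Alice Brown │Paris │Active        
                                             
                                             
                                             
                                             
                                             
                                             
                                             
                                             
                                             
                                             


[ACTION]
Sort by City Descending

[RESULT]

Date      │Name        │City ▼│Status        
──────────┼────────────┼──────┼────────      
2024-03-04│Hank Davis  │Sydney│Pending       
2024-03-15│Grace Taylor│Sydney│Pending       
2024-09-19│Eve Smith   │Sydney│Inactive      
2024-11-22│Alice Brown │Paris │Active        
2024-01-10│Alice Taylor│NYC   │Active        
2024-06-15│Grace Wilson│NYC   │Closed        
2024-07-26│Alice Wilson│NYC   │Closed        
2024-08-18│Frank Taylor│NYC   │Active        
2024-04-12│Carol Wilson│London│Active        
2024-05-09│Frank Brown │Berlin│Inactive      
2024-07-10│Grace Wilson│Berlin│Active        
                                             
                                             
                                             
                                             
                                             
                                             
                                             
                                             
                                             
                                             


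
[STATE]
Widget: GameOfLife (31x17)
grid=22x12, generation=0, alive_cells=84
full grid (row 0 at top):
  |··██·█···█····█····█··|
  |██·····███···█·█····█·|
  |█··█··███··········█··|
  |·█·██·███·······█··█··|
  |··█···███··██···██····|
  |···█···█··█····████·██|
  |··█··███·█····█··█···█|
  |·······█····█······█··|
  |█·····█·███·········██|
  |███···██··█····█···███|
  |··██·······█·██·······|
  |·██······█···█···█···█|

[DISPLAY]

Gen: 0                         
··██·█···█····█····█··         
██·····███···█·█····█·         
█··█··███··········█··         
·█·██·███·······█··█··         
··█···███··██···██····         
···█···█··█····████·██         
··█··███·█····█··█···█         
·······█····█······█··         
█·····█·███·········██         
███···██··█····█···███         
··██·······█·██·······         
·██······█···█···█···█         
                               
                               
                               
                               


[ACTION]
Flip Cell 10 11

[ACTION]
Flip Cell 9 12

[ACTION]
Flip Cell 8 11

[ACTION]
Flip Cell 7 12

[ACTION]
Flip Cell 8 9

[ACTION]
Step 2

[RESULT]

Gen: 2                         
████··················         
█····█·············██·         
█····█···········█··█·         
·█········█······██···         
·█···█··██·█····█···██         
··██·██·██·█····█·█··█         
····█·█·█··█····█·██·█         
······██···█·········█         
·█···██·····██·······█         
█·██··██······█······█         
█···█······█···█····█·         
·███········█·█·······         
                               
                               
                               
                               


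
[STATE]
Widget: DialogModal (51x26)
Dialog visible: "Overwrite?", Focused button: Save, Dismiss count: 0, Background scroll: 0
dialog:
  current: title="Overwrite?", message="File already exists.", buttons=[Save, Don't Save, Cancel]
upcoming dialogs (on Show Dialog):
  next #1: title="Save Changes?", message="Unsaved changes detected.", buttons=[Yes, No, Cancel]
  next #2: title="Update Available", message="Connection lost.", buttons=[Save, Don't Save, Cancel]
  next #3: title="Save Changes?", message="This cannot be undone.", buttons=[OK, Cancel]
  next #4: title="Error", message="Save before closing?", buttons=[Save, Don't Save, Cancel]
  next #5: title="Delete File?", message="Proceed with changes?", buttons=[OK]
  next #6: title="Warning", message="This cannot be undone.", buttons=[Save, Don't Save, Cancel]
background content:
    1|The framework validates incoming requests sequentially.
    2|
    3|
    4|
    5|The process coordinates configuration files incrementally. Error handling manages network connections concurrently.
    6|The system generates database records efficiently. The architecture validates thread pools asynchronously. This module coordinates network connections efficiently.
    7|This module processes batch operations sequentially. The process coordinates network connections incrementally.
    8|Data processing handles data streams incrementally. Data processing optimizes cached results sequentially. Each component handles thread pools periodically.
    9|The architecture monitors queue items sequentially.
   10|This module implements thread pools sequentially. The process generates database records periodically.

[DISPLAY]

The framework validates incoming requests sequentia
                                                   
                                                   
                                                   
The process coordinates configuration files increme
The system generates database records efficiently. 
This module processes batch operations sequentially
Data processing handles data streams incrementally.
The architecture monitors queue items sequentially.
This module implements thread pools sequentially. T
         ┌──────────────────────────────┐          
         │          Overwrite?          │          
         │     File already exists.     │          
         │ [Save]  Don't Save   Cancel  │          
         └──────────────────────────────┘          
                                                   
                                                   
                                                   
                                                   
                                                   
                                                   
                                                   
                                                   
                                                   
                                                   
                                                   


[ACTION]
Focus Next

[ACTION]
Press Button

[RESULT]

The framework validates incoming requests sequentia
                                                   
                                                   
                                                   
The process coordinates configuration files increme
The system generates database records efficiently. 
This module processes batch operations sequentially
Data processing handles data streams incrementally.
The architecture monitors queue items sequentially.
This module implements thread pools sequentially. T
                                                   
                                                   
                                                   
                                                   
                                                   
                                                   
                                                   
                                                   
                                                   
                                                   
                                                   
                                                   
                                                   
                                                   
                                                   
                                                   


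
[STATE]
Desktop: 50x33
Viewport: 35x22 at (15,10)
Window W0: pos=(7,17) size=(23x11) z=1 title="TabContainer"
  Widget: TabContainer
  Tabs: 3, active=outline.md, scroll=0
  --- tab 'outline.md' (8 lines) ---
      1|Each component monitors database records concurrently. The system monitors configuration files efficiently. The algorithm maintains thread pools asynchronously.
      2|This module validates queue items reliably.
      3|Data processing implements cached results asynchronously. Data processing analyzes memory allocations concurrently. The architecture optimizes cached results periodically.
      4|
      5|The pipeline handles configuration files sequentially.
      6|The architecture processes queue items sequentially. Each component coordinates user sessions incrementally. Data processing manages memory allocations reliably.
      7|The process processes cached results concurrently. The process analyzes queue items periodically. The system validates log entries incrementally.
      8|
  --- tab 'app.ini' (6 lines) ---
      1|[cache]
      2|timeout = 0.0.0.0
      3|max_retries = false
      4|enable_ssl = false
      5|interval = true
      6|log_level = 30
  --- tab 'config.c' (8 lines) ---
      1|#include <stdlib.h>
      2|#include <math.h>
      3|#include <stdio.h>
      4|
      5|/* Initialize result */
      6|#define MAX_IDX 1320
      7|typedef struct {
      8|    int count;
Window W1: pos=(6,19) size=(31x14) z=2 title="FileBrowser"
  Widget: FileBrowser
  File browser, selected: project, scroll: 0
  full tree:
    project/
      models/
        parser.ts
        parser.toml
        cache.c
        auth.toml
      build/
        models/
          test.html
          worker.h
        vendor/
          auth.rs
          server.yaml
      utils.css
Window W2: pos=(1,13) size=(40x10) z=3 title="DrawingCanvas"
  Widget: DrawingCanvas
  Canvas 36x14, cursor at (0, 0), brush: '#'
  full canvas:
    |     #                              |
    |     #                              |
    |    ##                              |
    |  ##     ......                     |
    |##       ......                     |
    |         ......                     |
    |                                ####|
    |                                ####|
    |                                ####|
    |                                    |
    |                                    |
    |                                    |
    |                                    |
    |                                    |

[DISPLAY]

                                   
                                   
                                   
━━━━━━━━━━━━━━━━━━━━━━━━━┓         
s                        ┃         
─────────────────────────┨         
                         ┃         
                         ┃         
                         ┃         
..                       ┃         
..                       ┃         
..                       ┃         
━━━━━━━━━━━━━━━━━━━━━━━━━┛         
models/              ┃             
build/               ┃             
s.css                ┃             
                     ┃             
                     ┃             
                     ┃             
                     ┃             
                     ┃             
                     ┃             


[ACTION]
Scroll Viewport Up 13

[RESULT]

                                   
                                   
                                   
                                   
                                   
                                   
                                   
                                   
                                   
                                   
                                   
                                   
                                   
━━━━━━━━━━━━━━━━━━━━━━━━━┓         
s                        ┃         
─────────────────────────┨         
                         ┃         
                         ┃         
                         ┃         
..                       ┃         
..                       ┃         
..                       ┃         


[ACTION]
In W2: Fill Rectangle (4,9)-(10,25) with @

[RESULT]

                                   
                                   
                                   
                                   
                                   
                                   
                                   
                                   
                                   
                                   
                                   
                                   
                                   
━━━━━━━━━━━━━━━━━━━━━━━━━┓         
s                        ┃         
─────────────────────────┨         
                         ┃         
                         ┃         
                         ┃         
..                       ┃         
@@@@@@@@@@@@@            ┃         
@@@@@@@@@@@@@            ┃         


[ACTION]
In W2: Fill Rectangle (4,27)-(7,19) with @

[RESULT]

                                   
                                   
                                   
                                   
                                   
                                   
                                   
                                   
                                   
                                   
                                   
                                   
                                   
━━━━━━━━━━━━━━━━━━━━━━━━━┓         
s                        ┃         
─────────────────────────┨         
                         ┃         
                         ┃         
                         ┃         
..                       ┃         
@@@@@@@@@@@@@@@          ┃         
@@@@@@@@@@@@@@@          ┃         


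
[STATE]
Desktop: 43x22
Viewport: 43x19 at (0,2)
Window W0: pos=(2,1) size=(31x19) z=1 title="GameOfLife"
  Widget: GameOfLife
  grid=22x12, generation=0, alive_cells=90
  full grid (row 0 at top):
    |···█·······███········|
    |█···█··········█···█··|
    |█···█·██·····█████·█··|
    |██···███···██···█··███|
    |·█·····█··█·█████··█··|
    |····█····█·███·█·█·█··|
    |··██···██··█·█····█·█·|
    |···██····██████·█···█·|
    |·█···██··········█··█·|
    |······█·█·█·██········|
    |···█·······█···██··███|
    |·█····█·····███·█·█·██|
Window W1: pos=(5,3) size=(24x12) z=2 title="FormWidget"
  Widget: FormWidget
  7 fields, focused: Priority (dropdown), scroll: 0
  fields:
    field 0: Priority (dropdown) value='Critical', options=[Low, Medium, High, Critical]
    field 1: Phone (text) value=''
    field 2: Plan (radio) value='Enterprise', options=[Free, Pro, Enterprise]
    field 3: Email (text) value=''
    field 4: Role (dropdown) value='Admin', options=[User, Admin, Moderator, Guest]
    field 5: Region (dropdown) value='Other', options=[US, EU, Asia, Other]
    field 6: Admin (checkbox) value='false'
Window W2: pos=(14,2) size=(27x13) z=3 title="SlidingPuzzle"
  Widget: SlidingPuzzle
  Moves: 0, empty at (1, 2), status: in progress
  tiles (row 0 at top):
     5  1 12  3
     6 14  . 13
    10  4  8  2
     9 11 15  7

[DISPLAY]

  ┃ GameOfLife┏━━━━━━━━━━━━━━━━━━━━━━━━━┓  
  ┠──┏━━━━━━━━┃ SlidingPuzzle           ┃  
  ┃Ge┃ FormWid┠─────────────────────────┨  
  ┃··┠────────┃┌────┬────┬────┬────┐    ┃  
  ┃█·┃> Priori┃│  5 │  1 │ 12 │  3 │    ┃  
  ┃█·┃  Phone:┃├────┼────┼────┼────┤    ┃  
  ┃██┃  Plan: ┃│  6 │ 14 │    │ 13 │    ┃  
  ┃·█┃  Email:┃├────┼────┼────┼────┤    ┃  
  ┃··┃  Role: ┃│ 10 │  4 │  8 │  2 │    ┃  
  ┃··┃  Region┃├────┼────┼────┼────┤    ┃  
  ┃··┃  Admin:┃│  9 │ 11 │ 15 │  7 │    ┃  
  ┃·█┃        ┃└────┴────┴────┴────┘    ┃  
  ┃··┗━━━━━━━━┗━━━━━━━━━━━━━━━━━━━━━━━━━┛  
  ┃···█·······█···██··███       ┃          
  ┃·█····█·····███·█·█·██       ┃          
  ┃                             ┃          
  ┃                             ┃          
  ┗━━━━━━━━━━━━━━━━━━━━━━━━━━━━━┛          
                                           


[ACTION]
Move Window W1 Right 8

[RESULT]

  ┃ GameOfLife┏━━━━━━━━━━━━━━━━━━━━━━━━━┓  
  ┠──────────┏┃ SlidingPuzzle           ┃  
  ┃Gen: 0    ┃┠─────────────────────────┨  
  ┃···█······┠┃┌────┬────┬────┬────┐    ┃  
  ┃█···█·····┃┃│  5 │  1 │ 12 │  3 │    ┃  
  ┃█···█·██··┃┃├────┼────┼────┼────┤    ┃  
  ┃██···███··┃┃│  6 │ 14 │    │ 13 │    ┃  
  ┃·█·····█··┃┃├────┼────┼────┼────┤    ┃  
  ┃····█····█┃┃│ 10 │  4 │  8 │  2 │    ┃  
  ┃··██···██·┃┃├────┼────┼────┼────┤    ┃  
  ┃···██····█┃┃│  9 │ 11 │ 15 │  7 │    ┃  
  ┃·█···██···┃┃└────┴────┴────┴────┘    ┃  
  ┃······█·█·┗┗━━━━━━━━━━━━━━━━━━━━━━━━━┛  
  ┃···█·······█···██··███       ┃          
  ┃·█····█·····███·█·█·██       ┃          
  ┃                             ┃          
  ┃                             ┃          
  ┗━━━━━━━━━━━━━━━━━━━━━━━━━━━━━┛          
                                           


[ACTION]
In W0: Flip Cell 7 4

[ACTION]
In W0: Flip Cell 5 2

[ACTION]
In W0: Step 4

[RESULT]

  ┃ GameOfLife┏━━━━━━━━━━━━━━━━━━━━━━━━━┓  
  ┠──────────┏┃ SlidingPuzzle           ┃  
  ┃Gen: 4    ┃┠─────────────────────────┨  
  ┃··██·█····┠┃┌────┬────┬────┬────┐    ┃  
  ┃··██·██···┃┃│  5 │  1 │ 12 │  3 │    ┃  
  ┃·█······██┃┃├────┼────┼────┼────┤    ┃  
  ┃·████···██┃┃│  6 │ 14 │    │ 13 │    ┃  
  ┃·█·█·█····┃┃├────┼────┼────┼────┤    ┃  
  ┃·██··█····┃┃│ 10 │  4 │  8 │  2 │    ┃  
  ┃·█··███···┃┃├────┼────┼────┼────┤    ┃  
  ┃·██·█·····┃┃│  9 │ 11 │ 15 │  7 │    ┃  
  ┃····█···█·┃┃└────┴────┴────┴────┘    ┃  
  ┃········█·┗┗━━━━━━━━━━━━━━━━━━━━━━━━━┛  
  ┃··········█·····██····       ┃          
  ┃············███·······       ┃          
  ┃                             ┃          
  ┃                             ┃          
  ┗━━━━━━━━━━━━━━━━━━━━━━━━━━━━━┛          
                                           
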